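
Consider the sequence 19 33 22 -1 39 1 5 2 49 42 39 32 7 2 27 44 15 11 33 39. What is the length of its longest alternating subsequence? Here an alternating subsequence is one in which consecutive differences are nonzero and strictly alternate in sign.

12

A longest alternating subsequence is 19, 33, 22, 39, 1, 5, 2, 49, 7, 27, 15, 33 (positions 1,2,3,5,6,7,8,9,13,15,17,19); its 11 consecutive differences strictly alternate in sign, and length 12 is optimal.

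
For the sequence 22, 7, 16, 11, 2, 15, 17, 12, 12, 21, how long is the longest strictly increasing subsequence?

Let dp[i] be the longest increasing subsequence ending at position i. Then dp = [1, 1, 2, 2, 1, 3, 4, 3, 3, 5].
The maximum is 5; one witness is 7, 11, 15, 17, 21 at positions 2,4,6,7,10.

5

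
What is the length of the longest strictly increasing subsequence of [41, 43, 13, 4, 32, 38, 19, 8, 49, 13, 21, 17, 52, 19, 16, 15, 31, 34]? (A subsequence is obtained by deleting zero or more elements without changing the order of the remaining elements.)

7

One longest increasing subsequence is 4, 8, 13, 17, 19, 31, 34 (positions 4,8,10,12,14,17,18), of length 7; no longer one exists.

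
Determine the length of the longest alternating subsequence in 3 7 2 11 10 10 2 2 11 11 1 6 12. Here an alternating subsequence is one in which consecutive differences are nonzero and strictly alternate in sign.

Track the best alternating length ending on an up-step vs a down-step at each position: up/down = 1/1, 2/1, 1/3, 4/1, 4/5, 4/5, 1/5, 1/5, 6/1, 6/1, 1/7, 8/7, 8/1.
The maximum over both is 8; one such subsequence is 3, 7, 2, 11, 10, 11, 1, 6.

8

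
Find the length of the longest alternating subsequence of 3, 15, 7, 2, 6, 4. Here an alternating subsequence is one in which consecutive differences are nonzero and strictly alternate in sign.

Track the best alternating length ending on an up-step vs a down-step at each position: up/down = 1/1, 2/1, 2/3, 1/3, 4/3, 4/5.
The maximum over both is 5; one such subsequence is 3, 15, 2, 6, 4.

5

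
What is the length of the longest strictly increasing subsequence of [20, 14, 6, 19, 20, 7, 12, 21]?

Scanning left to right, the best length ending at each element is: 20→1, 14→1, 6→1, 19→2, 20→3, 7→2, 12→3, 21→4.
So the longest increasing subsequence has length 4, e.g. 14, 19, 20, 21.

4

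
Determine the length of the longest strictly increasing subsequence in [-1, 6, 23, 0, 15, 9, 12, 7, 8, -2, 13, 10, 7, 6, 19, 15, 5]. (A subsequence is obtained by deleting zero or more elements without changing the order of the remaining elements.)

Let dp[i] be the longest increasing subsequence ending at position i. Then dp = [1, 2, 3, 2, 3, 3, 4, 3, 4, 1, 5, 5, 3, 3, 6, 6, 3].
The maximum is 6; one witness is -1, 6, 9, 12, 13, 19 at positions 1,2,6,7,11,15.

6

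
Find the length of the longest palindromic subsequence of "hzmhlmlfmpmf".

Using dp[i][j] = 2 + dp[i+1][j−1] if the ends match, else max(dp[i+1][j], dp[i][j−1]):
dp[1][12] = 5. A witness is fmpmf at positions 8,9,10,11,12.

5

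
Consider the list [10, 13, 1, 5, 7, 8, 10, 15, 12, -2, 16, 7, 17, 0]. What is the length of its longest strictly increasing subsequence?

8

Let dp[i] be the longest increasing subsequence ending at position i. Then dp = [1, 2, 1, 2, 3, 4, 5, 6, 6, 1, 7, 3, 8, 2].
The maximum is 8; one witness is 1, 5, 7, 8, 10, 15, 16, 17 at positions 3,4,5,6,7,8,11,13.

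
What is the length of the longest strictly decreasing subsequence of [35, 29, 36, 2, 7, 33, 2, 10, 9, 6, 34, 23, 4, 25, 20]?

6

One longest decreasing subsequence is 35, 29, 10, 9, 6, 4 (positions 1,2,8,9,10,13), of length 6; no longer one exists.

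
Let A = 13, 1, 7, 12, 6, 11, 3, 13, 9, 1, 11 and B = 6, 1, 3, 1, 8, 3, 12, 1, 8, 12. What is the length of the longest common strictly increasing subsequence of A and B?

A longest common strictly increasing subsequence is 1, 3 (length 2); it appears in order in both A and B, and no longer such subsequence exists.

2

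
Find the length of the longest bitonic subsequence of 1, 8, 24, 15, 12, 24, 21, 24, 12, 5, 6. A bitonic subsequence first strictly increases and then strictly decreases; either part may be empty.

One longest bitonic subsequence is 1, 8, 15, 24, 21, 12, 6 (positions 1,2,4,6,7,9,11): it rises to 24 then falls. Length 7 is optimal.

7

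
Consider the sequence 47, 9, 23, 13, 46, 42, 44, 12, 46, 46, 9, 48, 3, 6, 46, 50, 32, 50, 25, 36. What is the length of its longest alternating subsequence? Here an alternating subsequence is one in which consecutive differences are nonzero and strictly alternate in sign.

A longest alternating subsequence is 47, 9, 23, 13, 46, 42, 44, 12, 46, 9, 48, 3, 46, 32, 50, 25, 36 (positions 1,2,3,4,5,6,7,8,9,11,12,13,15,17,18,19,20); its 16 consecutive differences strictly alternate in sign, and length 17 is optimal.

17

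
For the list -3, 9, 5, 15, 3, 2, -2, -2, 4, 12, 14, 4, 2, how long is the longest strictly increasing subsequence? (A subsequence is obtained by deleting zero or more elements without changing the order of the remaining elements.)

Let dp[i] be the longest increasing subsequence ending at position i. Then dp = [1, 2, 2, 3, 2, 2, 2, 2, 3, 4, 5, 3, 3].
The maximum is 5; one witness is -3, 3, 4, 12, 14 at positions 1,5,9,10,11.

5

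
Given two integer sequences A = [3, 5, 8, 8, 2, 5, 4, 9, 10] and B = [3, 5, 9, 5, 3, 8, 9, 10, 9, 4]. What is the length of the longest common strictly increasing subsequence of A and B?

For each value that appears in both, track the longest common increasing run ending there.
The best achievable length is 5; one witness is 3, 5, 8, 9, 10 (A-positions 1,2,3,8,9, B-positions 1,2,6,7,8).

5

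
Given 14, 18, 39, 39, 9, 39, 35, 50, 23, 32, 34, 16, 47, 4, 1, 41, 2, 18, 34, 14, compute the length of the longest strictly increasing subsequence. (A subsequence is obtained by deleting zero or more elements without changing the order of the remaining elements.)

One longest increasing subsequence is 14, 18, 23, 32, 34, 47 (positions 1,2,9,10,11,13), of length 6; no longer one exists.

6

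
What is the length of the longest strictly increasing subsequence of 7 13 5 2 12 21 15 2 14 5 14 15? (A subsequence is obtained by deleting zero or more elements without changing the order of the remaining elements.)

4

Scanning left to right, the best length ending at each element is: 7→1, 13→2, 5→1, 2→1, 12→2, 21→3, 15→3, 2→1, 14→3, 5→2, 14→3, 15→4.
So the longest increasing subsequence has length 4, e.g. 7, 13, 14, 15.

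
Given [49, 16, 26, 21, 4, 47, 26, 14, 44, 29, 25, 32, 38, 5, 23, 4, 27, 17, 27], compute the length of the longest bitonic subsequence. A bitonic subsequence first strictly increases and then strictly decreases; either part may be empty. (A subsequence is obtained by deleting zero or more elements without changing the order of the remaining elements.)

8

One longest bitonic subsequence is 16, 26, 47, 44, 29, 25, 23, 17 (positions 2,3,6,9,10,11,15,18): it rises to 47 then falls. Length 8 is optimal.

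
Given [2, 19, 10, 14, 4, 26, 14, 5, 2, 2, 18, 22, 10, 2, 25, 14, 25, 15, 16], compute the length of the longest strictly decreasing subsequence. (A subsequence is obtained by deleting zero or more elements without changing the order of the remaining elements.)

4

One longest decreasing subsequence is 19, 10, 4, 2 (positions 2,3,5,9), of length 4; no longer one exists.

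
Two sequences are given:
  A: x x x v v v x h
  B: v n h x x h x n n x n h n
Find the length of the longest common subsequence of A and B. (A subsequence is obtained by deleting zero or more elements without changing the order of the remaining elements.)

5

Backtracking the LCS table gives one alignment: x (A1,B4) → x (A2,B5) → x (A3,B7) → x (A7,B10) → h (A8,B12).
So the longest common subsequence has length 5.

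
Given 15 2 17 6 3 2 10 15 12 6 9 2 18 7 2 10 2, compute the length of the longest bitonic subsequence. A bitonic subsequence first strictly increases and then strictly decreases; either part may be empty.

One longest bitonic subsequence is 2, 6, 10, 15, 12, 9, 7, 2 (positions 2,4,7,8,9,11,14,17): it rises to 15 then falls. Length 8 is optimal.

8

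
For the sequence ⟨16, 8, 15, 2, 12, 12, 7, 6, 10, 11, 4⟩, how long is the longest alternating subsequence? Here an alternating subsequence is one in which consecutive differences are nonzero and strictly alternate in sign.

8

Track the best alternating length ending on an up-step vs a down-step at each position: up/down = 1/1, 1/2, 3/2, 1/4, 5/4, 5/4, 5/6, 5/6, 7/6, 7/6, 5/8.
The maximum over both is 8; one such subsequence is 16, 8, 15, 2, 12, 7, 10, 4.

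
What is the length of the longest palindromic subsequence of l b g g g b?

5

One longest palindromic subsequence is bgggb (positions 2,3,4,5,6); it reads the same forward and backward, and the interval DP gives dp[1][6] = 5.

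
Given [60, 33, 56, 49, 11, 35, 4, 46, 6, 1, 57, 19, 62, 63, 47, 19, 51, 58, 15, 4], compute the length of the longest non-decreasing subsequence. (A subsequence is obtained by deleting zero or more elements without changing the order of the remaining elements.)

One longest non-decreasing subsequence is 33, 35, 46, 57, 62, 63 (positions 2,6,8,11,13,14), of length 6; no longer one exists.

6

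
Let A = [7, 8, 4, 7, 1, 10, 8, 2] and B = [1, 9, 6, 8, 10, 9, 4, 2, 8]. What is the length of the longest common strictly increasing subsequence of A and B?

A longest common strictly increasing subsequence is 1, 8 (length 2); it appears in order in both A and B, and no longer such subsequence exists.

2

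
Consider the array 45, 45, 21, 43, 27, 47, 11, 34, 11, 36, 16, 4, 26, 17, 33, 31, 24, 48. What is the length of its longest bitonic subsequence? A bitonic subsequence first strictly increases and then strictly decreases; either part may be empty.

7

Let inc[i] be the LIS ending at i and dec[i] the longest strictly decreasing subsequence starting at i. inc = [1, 1, 1, 2, 2, 3, 1, 3, 1, 4, 2, 1, 3, 3, 4, 4, 4, 5], dec = [6, 6, 3, 5, 3, 5, 2, 4, 2, 4, 2, 1, 2, 1, 3, 2, 1, 1].
max_i inc[i]+dec[i]−1 = 7, with one witness 21, 43, 47, 36, 33, 31, 24.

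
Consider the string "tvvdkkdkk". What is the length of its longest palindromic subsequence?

5

One longest palindromic subsequence is kkdkk (positions 5,6,7,8,9); it reads the same forward and backward, and the interval DP gives dp[1][9] = 5.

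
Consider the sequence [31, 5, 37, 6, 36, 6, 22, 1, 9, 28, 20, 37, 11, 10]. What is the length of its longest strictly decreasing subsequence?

One longest decreasing subsequence is 37, 36, 22, 20, 11, 10 (positions 3,5,7,11,13,14), of length 6; no longer one exists.

6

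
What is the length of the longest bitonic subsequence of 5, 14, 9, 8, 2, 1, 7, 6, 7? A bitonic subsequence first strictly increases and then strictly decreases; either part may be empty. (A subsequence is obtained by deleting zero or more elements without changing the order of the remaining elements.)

One longest bitonic subsequence is 5, 14, 9, 8, 7, 6 (positions 1,2,3,4,7,8): it rises to 14 then falls. Length 6 is optimal.

6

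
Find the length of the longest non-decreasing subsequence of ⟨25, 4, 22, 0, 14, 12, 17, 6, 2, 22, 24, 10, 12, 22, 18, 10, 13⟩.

5

Scanning left to right, the best length ending at each element is: 25→1, 4→1, 22→2, 0→1, 14→2, 12→2, 17→3, 6→2, 2→2, 22→4, 24→5, 10→3, 12→4, 22→5, 18→5, 10→4, 13→5.
So the longest non-decreasing subsequence has length 5, e.g. 4, 14, 17, 22, 24.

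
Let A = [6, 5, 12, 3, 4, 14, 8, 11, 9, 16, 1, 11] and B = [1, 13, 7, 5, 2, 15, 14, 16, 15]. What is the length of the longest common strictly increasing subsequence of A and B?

A longest common strictly increasing subsequence is 5, 14, 16 (length 3); it appears in order in both A and B, and no longer such subsequence exists.

3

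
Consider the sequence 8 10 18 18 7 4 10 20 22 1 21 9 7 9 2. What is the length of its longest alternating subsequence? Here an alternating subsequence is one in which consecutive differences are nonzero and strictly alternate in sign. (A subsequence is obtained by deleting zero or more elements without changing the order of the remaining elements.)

9

A longest alternating subsequence is 8, 10, 7, 10, 1, 21, 7, 9, 2 (positions 1,2,5,7,10,11,13,14,15); its 8 consecutive differences strictly alternate in sign, and length 9 is optimal.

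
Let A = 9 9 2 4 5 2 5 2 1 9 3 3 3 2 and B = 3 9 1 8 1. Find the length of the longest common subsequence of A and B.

A longest common subsequence is 9, 1 (length 2); the LCS DP confirms no longer common subsequence exists.

2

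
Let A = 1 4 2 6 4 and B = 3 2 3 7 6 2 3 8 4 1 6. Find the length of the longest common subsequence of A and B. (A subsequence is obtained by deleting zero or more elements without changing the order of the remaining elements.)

3

Backtracking the LCS table gives one alignment: 2 (A3,B2) → 6 (A4,B5) → 4 (A5,B9).
So the longest common subsequence has length 3.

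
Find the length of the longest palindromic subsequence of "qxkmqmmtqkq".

One longest palindromic subsequence is qkqmmqkq (positions 1,3,5,6,7,9,10,11); it reads the same forward and backward, and the interval DP gives dp[1][11] = 8.

8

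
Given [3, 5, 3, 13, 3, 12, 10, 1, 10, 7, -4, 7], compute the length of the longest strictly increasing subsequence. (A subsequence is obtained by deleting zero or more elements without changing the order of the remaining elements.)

3

Let dp[i] be the longest increasing subsequence ending at position i. Then dp = [1, 2, 1, 3, 1, 3, 3, 1, 3, 3, 1, 3].
The maximum is 3; one witness is 3, 5, 13 at positions 1,2,4.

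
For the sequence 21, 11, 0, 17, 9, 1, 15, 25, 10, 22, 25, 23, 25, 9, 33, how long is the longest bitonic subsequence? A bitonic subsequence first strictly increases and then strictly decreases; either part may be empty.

7

One longest bitonic subsequence is 0, 9, 15, 22, 25, 23, 9 (positions 3,5,7,10,11,12,14): it rises to 25 then falls. Length 7 is optimal.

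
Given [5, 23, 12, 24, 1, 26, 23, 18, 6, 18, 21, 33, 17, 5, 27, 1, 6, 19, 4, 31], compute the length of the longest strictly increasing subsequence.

Let dp[i] be the longest increasing subsequence ending at position i. Then dp = [1, 2, 2, 3, 1, 4, 3, 3, 2, 3, 4, 5, 3, 2, 5, 1, 3, 4, 2, 6].
The maximum is 6; one witness is 5, 23, 24, 26, 27, 31 at positions 1,2,4,6,15,20.

6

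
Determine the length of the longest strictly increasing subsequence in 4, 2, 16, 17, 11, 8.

Let dp[i] be the longest increasing subsequence ending at position i. Then dp = [1, 1, 2, 3, 2, 2].
The maximum is 3; one witness is 4, 16, 17 at positions 1,3,4.

3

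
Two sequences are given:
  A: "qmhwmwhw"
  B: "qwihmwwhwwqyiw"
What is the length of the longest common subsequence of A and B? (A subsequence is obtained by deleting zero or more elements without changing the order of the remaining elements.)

6

Backtracking the LCS table gives one alignment: q (A1,B1) → m (A2,B5) → h (A3,B8) → w (A4,B9) → w (A6,B10) → w (A8,B14).
So the longest common subsequence has length 6.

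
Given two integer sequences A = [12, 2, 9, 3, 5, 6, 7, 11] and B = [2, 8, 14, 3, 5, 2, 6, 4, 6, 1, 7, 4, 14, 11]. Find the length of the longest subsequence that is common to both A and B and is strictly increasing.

For each value that appears in both, track the longest common increasing run ending there.
The best achievable length is 6; one witness is 2, 3, 5, 6, 7, 11 (A-positions 2,4,5,6,7,8, B-positions 1,4,5,7,11,14).

6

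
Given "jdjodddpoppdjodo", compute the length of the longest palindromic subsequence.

9

One longest palindromic subsequence is oddpppddo (positions 4,5,7,8,10,11,12,15,16); it reads the same forward and backward, and the interval DP gives dp[1][16] = 9.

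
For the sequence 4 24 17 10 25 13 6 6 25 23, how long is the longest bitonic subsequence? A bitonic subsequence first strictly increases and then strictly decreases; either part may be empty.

5

One longest bitonic subsequence is 4, 24, 17, 13, 6 (positions 1,2,3,6,8): it rises to 24 then falls. Length 5 is optimal.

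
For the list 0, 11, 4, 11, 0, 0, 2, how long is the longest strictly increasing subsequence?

3

One longest increasing subsequence is 0, 4, 11 (positions 1,3,4), of length 3; no longer one exists.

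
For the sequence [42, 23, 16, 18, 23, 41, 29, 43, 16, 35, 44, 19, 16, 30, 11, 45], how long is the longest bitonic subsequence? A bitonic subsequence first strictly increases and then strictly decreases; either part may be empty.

9

One longest bitonic subsequence is 16, 18, 23, 41, 43, 35, 19, 16, 11 (positions 3,4,5,6,8,10,12,13,15): it rises to 43 then falls. Length 9 is optimal.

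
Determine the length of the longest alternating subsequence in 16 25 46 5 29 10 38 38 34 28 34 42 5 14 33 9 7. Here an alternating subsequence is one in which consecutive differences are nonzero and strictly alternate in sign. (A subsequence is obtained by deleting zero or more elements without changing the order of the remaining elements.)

Track the best alternating length ending on an up-step vs a down-step at each position: up/down = 1/1, 2/1, 2/1, 1/3, 4/3, 4/5, 6/3, 6/3, 6/7, 6/7, 8/7, 8/3, 1/9, 10/9, 10/9, 10/11, 10/11.
The maximum over both is 11; one such subsequence is 16, 25, 5, 29, 10, 38, 28, 34, 5, 14, 9.

11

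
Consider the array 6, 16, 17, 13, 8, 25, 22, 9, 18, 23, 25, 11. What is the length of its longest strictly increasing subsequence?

6

One longest increasing subsequence is 6, 16, 17, 22, 23, 25 (positions 1,2,3,7,10,11), of length 6; no longer one exists.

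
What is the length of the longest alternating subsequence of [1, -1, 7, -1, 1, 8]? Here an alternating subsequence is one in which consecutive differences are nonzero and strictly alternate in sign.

A longest alternating subsequence is 1, -1, 7, -1, 1 (positions 1,2,3,4,5); its 4 consecutive differences strictly alternate in sign, and length 5 is optimal.

5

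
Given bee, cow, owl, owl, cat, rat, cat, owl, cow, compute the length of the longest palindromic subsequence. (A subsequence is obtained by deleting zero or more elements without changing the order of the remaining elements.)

Using dp[i][j] = 2 + dp[i+1][j−1] if the ends match, else max(dp[i+1][j], dp[i][j−1]):
dp[1][9] = 7. A witness is cow owl cat rat cat owl cow at positions 2,3,5,6,7,8,9.

7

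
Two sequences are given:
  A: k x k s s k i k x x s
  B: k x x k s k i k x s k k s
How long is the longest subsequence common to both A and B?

9

Backtracking the LCS table gives one alignment: k (A1,B1) → x (A2,B3) → k (A3,B4) → s (A5,B5) → k (A6,B6) → i (A7,B7) → k (A8,B8) → x (A9,B9) → s (A11,B13).
So the longest common subsequence has length 9.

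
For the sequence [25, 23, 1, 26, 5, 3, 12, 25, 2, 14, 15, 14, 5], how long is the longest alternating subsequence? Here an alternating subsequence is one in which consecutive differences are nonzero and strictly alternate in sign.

Track the best alternating length ending on an up-step vs a down-step at each position: up/down = 1/1, 1/2, 1/2, 3/1, 3/4, 3/4, 5/4, 5/4, 3/6, 7/6, 7/6, 7/8, 7/8.
The maximum over both is 8; one such subsequence is 25, 23, 26, 5, 12, 2, 15, 14.

8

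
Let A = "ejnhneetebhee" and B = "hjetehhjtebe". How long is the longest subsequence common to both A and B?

A longest common subsequence is jeetebe (length 7); the LCS DP confirms no longer common subsequence exists.

7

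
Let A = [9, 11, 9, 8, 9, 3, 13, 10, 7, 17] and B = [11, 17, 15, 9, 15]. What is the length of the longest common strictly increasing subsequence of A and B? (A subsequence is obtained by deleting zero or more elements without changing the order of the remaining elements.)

A longest common strictly increasing subsequence is 11, 17 (length 2); it appears in order in both A and B, and no longer such subsequence exists.

2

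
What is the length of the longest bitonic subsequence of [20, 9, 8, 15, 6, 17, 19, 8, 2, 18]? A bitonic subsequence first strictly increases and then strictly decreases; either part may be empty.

6

Let inc[i] be the LIS ending at i and dec[i] the longest strictly decreasing subsequence starting at i. inc = [1, 1, 1, 2, 1, 3, 4, 2, 1, 4], dec = [5, 4, 3, 3, 2, 3, 3, 2, 1, 1].
max_i inc[i]+dec[i]−1 = 6, with one witness 9, 15, 17, 19, 8, 2.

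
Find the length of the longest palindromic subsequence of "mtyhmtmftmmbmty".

8

Using dp[i][j] = 2 + dp[i+1][j−1] if the ends match, else max(dp[i+1][j], dp[i][j−1]):
dp[1][15] = 8. A witness is ytmmmmty at positions 3,6,7,10,11,13,14,15.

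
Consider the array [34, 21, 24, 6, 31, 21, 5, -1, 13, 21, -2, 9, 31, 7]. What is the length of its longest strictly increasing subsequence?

4

Let dp[i] be the longest increasing subsequence ending at position i. Then dp = [1, 1, 2, 1, 3, 2, 1, 1, 2, 3, 1, 2, 4, 2].
The maximum is 4; one witness is 6, 13, 21, 31 at positions 4,9,10,13.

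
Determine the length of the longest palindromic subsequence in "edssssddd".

One longest palindromic subsequence is dssssd (positions 2,3,4,5,6,9); it reads the same forward and backward, and the interval DP gives dp[1][9] = 6.

6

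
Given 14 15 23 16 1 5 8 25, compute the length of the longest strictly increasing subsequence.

4

Let dp[i] be the longest increasing subsequence ending at position i. Then dp = [1, 2, 3, 3, 1, 2, 3, 4].
The maximum is 4; one witness is 14, 15, 23, 25 at positions 1,2,3,8.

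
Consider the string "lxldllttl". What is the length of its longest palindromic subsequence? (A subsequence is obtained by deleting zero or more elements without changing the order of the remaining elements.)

One longest palindromic subsequence is lllll (positions 1,3,5,6,9); it reads the same forward and backward, and the interval DP gives dp[1][9] = 5.

5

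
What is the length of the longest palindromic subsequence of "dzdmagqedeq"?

Using dp[i][j] = 2 + dp[i+1][j−1] if the ends match, else max(dp[i+1][j], dp[i][j−1]):
dp[1][11] = 5. A witness is qedeq at positions 7,8,9,10,11.

5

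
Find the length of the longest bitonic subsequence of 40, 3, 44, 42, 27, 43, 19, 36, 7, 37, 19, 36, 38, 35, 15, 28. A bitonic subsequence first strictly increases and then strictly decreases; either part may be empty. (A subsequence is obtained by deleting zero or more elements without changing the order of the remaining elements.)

One longest bitonic subsequence is 40, 44, 43, 37, 36, 35, 28 (positions 1,3,6,10,12,14,16): it rises to 44 then falls. Length 7 is optimal.

7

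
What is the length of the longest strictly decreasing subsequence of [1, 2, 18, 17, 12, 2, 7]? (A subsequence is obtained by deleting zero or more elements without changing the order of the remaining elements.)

4

One longest decreasing subsequence is 18, 17, 12, 2 (positions 3,4,5,6), of length 4; no longer one exists.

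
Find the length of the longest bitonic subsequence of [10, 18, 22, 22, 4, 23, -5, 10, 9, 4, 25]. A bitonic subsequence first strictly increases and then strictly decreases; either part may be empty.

Let inc[i] be the LIS ending at i and dec[i] the longest strictly decreasing subsequence starting at i. inc = [1, 2, 3, 3, 1, 4, 1, 2, 2, 2, 5], dec = [3, 4, 4, 4, 2, 4, 1, 3, 2, 1, 1].
max_i inc[i]+dec[i]−1 = 7, with one witness 10, 18, 22, 23, 10, 9, 4.

7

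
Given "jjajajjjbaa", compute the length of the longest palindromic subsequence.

One longest palindromic subsequence is aajjjaa (positions 3,5,6,7,8,10,11); it reads the same forward and backward, and the interval DP gives dp[1][11] = 7.

7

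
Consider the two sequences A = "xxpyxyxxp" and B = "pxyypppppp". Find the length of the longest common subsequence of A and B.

4

Backtracking the LCS table gives one alignment: x (A2,B2) → y (A4,B3) → y (A6,B4) → p (A9,B10).
So the longest common subsequence has length 4.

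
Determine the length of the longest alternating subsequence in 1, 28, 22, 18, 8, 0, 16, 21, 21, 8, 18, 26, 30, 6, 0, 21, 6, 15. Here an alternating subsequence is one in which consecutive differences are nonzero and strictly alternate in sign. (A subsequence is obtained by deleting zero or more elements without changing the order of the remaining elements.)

10

Track the best alternating length ending on an up-step vs a down-step at each position: up/down = 1/1, 2/1, 2/3, 2/3, 2/3, 1/3, 4/3, 4/3, 4/3, 4/5, 6/5, 6/3, 6/1, 4/7, 1/7, 8/7, 8/9, 10/9.
The maximum over both is 10; one such subsequence is 1, 28, 8, 16, 8, 18, 6, 21, 6, 15.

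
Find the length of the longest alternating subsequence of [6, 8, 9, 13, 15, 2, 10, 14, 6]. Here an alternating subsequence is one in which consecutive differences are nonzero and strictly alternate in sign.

5

Track the best alternating length ending on an up-step vs a down-step at each position: up/down = 1/1, 2/1, 2/1, 2/1, 2/1, 1/3, 4/3, 4/3, 4/5.
The maximum over both is 5; one such subsequence is 6, 8, 2, 10, 6.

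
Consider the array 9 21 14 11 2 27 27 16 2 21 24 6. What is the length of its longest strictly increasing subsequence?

Let dp[i] be the longest increasing subsequence ending at position i. Then dp = [1, 2, 2, 2, 1, 3, 3, 3, 1, 4, 5, 2].
The maximum is 5; one witness is 9, 14, 16, 21, 24 at positions 1,3,8,10,11.

5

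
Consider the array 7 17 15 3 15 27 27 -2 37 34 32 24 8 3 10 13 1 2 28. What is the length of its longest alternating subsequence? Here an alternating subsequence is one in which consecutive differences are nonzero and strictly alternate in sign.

10

A longest alternating subsequence is 7, 17, 3, 15, -2, 37, 8, 10, 1, 2 (positions 1,2,4,5,8,9,13,15,17,18); its 9 consecutive differences strictly alternate in sign, and length 10 is optimal.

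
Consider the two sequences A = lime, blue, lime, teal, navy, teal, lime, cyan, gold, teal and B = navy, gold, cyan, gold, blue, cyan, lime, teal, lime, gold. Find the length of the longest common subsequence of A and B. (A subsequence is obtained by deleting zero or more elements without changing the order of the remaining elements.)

A longest common subsequence is blue, lime, teal, lime, gold (length 5); the LCS DP confirms no longer common subsequence exists.

5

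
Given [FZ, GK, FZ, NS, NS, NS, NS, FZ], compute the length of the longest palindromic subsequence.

One longest palindromic subsequence is FZ NS NS NS NS FZ (positions 1,4,5,6,7,8); it reads the same forward and backward, and the interval DP gives dp[1][8] = 6.

6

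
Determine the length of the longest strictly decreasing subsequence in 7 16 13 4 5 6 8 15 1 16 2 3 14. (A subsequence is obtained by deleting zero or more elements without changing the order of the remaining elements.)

Scanning left to right, the best length ending at each element is: 7→1, 16→1, 13→2, 4→3, 5→3, 6→3, 8→3, 15→2, 1→4, 16→1, 2→4, 3→4, 14→3.
So the longest decreasing subsequence has length 4, e.g. 16, 13, 4, 1.

4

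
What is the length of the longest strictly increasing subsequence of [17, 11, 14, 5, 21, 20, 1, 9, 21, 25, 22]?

5

One longest increasing subsequence is 11, 14, 20, 21, 25 (positions 2,3,6,9,10), of length 5; no longer one exists.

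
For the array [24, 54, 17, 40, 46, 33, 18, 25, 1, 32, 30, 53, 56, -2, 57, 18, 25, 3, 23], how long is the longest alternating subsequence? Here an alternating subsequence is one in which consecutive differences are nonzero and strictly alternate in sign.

Track the best alternating length ending on an up-step vs a down-step at each position: up/down = 1/1, 2/1, 1/3, 4/3, 4/3, 4/5, 4/5, 6/5, 1/7, 8/5, 8/9, 10/3, 10/1, 1/11, 12/1, 12/13, 14/13, 12/15, 16/15.
The maximum over both is 16; one such subsequence is 24, 54, 17, 40, 18, 25, 1, 32, 30, 53, -2, 57, 18, 25, 3, 23.

16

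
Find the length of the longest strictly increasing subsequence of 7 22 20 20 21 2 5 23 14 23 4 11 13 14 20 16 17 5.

Scanning left to right, the best length ending at each element is: 7→1, 22→2, 20→2, 20→2, 21→3, 2→1, 5→2, 23→4, 14→3, 23→4, 4→2, 11→3, 13→4, 14→5, 20→6, 16→6, 17→7, 5→3.
So the longest increasing subsequence has length 7, e.g. 2, 5, 11, 13, 14, 16, 17.

7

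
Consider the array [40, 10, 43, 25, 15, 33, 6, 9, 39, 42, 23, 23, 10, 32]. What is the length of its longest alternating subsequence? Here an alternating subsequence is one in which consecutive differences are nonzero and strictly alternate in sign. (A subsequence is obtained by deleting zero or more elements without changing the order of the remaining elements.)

Track the best alternating length ending on an up-step vs a down-step at each position: up/down = 1/1, 1/2, 3/1, 3/4, 3/4, 5/4, 1/6, 7/6, 7/4, 7/4, 7/8, 7/8, 7/8, 9/8.
The maximum over both is 9; one such subsequence is 40, 10, 43, 25, 33, 6, 39, 23, 32.

9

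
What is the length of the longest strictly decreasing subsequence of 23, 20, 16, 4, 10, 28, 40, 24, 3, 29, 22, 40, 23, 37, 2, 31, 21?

6

Scanning left to right, the best length ending at each element is: 23→1, 20→2, 16→3, 4→4, 10→4, 28→1, 40→1, 24→2, 3→5, 29→2, 22→3, 40→1, 23→3, 37→2, 2→6, 31→3, 21→4.
So the longest decreasing subsequence has length 6, e.g. 23, 20, 16, 4, 3, 2.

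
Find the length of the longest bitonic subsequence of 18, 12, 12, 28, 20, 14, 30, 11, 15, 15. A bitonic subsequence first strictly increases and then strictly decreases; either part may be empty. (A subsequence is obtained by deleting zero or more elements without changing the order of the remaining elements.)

5

Let inc[i] be the LIS ending at i and dec[i] the longest strictly decreasing subsequence starting at i. inc = [1, 1, 1, 2, 2, 2, 3, 1, 3, 3], dec = [3, 2, 2, 4, 3, 2, 2, 1, 1, 1].
max_i inc[i]+dec[i]−1 = 5, with one witness 18, 28, 20, 14, 11.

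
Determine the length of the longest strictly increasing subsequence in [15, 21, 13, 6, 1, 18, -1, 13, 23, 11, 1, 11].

3

Scanning left to right, the best length ending at each element is: 15→1, 21→2, 13→1, 6→1, 1→1, 18→2, -1→1, 13→2, 23→3, 11→2, 1→2, 11→3.
So the longest increasing subsequence has length 3, e.g. 15, 21, 23.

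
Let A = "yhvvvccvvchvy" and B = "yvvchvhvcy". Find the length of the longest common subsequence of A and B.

A longest common subsequence is yvvcvvcy (length 8); the LCS DP confirms no longer common subsequence exists.

8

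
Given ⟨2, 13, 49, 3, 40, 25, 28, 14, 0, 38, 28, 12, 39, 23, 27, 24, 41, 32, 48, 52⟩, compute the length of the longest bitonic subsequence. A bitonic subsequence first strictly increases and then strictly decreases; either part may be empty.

9

One longest bitonic subsequence is 2, 13, 25, 28, 38, 39, 41, 48, 52 (positions 1,2,6,7,10,13,17,19,20): it rises to 52 then falls. Length 9 is optimal.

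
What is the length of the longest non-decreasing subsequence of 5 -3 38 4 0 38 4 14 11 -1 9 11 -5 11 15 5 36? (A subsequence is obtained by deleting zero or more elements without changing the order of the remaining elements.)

One longest non-decreasing subsequence is -3, 4, 4, 11, 11, 11, 15, 36 (positions 2,4,7,9,12,14,15,17), of length 8; no longer one exists.

8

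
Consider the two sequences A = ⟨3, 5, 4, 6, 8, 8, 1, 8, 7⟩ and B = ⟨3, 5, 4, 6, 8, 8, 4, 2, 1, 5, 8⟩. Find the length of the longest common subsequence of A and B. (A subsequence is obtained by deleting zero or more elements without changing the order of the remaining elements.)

8

A longest common subsequence is 3, 5, 4, 6, 8, 8, 1, 8 (length 8); the LCS DP confirms no longer common subsequence exists.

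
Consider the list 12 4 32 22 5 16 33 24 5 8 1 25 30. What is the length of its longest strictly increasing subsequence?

Let dp[i] be the longest increasing subsequence ending at position i. Then dp = [1, 1, 2, 2, 2, 3, 4, 4, 2, 3, 1, 5, 6].
The maximum is 6; one witness is 4, 5, 16, 24, 25, 30 at positions 2,5,6,8,12,13.

6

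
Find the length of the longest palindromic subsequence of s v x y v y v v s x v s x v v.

Using dp[i][j] = 2 + dp[i+1][j−1] if the ends match, else max(dp[i+1][j], dp[i][j−1]):
dp[1][15] = 9. A witness is svxvvvxvs at positions 1,2,3,5,7,8,10,11,12.

9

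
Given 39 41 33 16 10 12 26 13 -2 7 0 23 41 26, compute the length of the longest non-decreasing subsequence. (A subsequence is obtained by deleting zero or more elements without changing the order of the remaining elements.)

One longest non-decreasing subsequence is 10, 12, 13, 23, 41 (positions 5,6,8,12,13), of length 5; no longer one exists.

5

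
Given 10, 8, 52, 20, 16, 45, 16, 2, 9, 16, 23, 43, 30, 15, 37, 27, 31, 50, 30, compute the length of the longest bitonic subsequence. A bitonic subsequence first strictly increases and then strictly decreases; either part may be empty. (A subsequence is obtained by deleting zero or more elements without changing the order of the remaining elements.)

8

Let inc[i] be the LIS ending at i and dec[i] the longest strictly decreasing subsequence starting at i. inc = [1, 1, 2, 2, 2, 3, 2, 1, 2, 3, 4, 5, 5, 3, 6, 5, 6, 7, 6], dec = [3, 2, 6, 3, 2, 5, 2, 1, 1, 2, 2, 4, 2, 1, 3, 1, 2, 2, 1].
max_i inc[i]+dec[i]−1 = 8, with one witness 8, 9, 16, 23, 43, 37, 31, 30.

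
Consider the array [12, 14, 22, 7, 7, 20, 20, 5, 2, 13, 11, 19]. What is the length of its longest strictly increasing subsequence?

Scanning left to right, the best length ending at each element is: 12→1, 14→2, 22→3, 7→1, 7→1, 20→3, 20→3, 5→1, 2→1, 13→2, 11→2, 19→3.
So the longest increasing subsequence has length 3, e.g. 12, 14, 22.

3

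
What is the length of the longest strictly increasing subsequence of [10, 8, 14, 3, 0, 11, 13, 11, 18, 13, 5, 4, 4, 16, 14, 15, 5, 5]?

Scanning left to right, the best length ending at each element is: 10→1, 8→1, 14→2, 3→1, 0→1, 11→2, 13→3, 11→2, 18→4, 13→3, 5→2, 4→2, 4→2, 16→4, 14→4, 15→5, 5→3, 5→3.
So the longest increasing subsequence has length 5, e.g. 10, 11, 13, 14, 15.

5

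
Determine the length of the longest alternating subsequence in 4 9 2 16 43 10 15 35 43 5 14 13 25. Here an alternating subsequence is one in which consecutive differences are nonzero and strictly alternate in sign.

10

A longest alternating subsequence is 4, 9, 2, 16, 10, 15, 5, 14, 13, 25 (positions 1,2,3,4,6,7,10,11,12,13); its 9 consecutive differences strictly alternate in sign, and length 10 is optimal.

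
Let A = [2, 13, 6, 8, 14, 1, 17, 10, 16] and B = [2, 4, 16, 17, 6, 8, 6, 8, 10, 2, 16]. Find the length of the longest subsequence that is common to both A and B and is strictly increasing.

For each value that appears in both, track the longest common increasing run ending there.
The best achievable length is 5; one witness is 2, 6, 8, 10, 16 (A-positions 1,3,4,8,9, B-positions 1,5,6,9,11).

5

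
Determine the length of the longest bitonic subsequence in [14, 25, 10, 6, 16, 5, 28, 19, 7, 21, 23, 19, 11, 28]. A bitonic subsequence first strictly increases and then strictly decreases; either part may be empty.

7

One longest bitonic subsequence is 14, 16, 19, 21, 23, 19, 11 (positions 1,5,8,10,11,12,13): it rises to 23 then falls. Length 7 is optimal.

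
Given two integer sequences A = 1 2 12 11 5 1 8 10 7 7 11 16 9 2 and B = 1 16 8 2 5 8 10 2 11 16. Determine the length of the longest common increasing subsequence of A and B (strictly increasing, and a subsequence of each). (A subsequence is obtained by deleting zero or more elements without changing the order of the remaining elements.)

A longest common strictly increasing subsequence is 1, 2, 5, 8, 10, 11, 16 (length 7); it appears in order in both A and B, and no longer such subsequence exists.

7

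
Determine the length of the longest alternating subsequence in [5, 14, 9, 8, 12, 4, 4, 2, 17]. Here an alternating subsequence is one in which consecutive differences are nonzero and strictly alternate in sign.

6

A longest alternating subsequence is 5, 14, 9, 12, 4, 17 (positions 1,2,3,5,6,9); its 5 consecutive differences strictly alternate in sign, and length 6 is optimal.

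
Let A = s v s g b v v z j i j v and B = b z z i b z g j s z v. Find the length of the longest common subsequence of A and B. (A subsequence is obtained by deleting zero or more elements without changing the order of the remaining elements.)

A longest common subsequence is bzijv (length 5); the LCS DP confirms no longer common subsequence exists.

5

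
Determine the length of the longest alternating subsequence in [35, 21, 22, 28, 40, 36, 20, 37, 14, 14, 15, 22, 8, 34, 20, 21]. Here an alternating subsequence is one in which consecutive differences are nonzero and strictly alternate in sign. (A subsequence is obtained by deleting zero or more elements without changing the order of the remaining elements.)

11

A longest alternating subsequence is 35, 21, 40, 36, 37, 14, 15, 8, 34, 20, 21 (positions 1,2,5,6,8,9,11,13,14,15,16); its 10 consecutive differences strictly alternate in sign, and length 11 is optimal.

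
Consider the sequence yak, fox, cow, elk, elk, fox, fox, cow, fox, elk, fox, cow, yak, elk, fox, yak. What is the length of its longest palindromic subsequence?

Using dp[i][j] = 2 + dp[i+1][j−1] if the ends match, else max(dp[i+1][j], dp[i][j−1]):
dp[1][16] = 11. A witness is yak fox elk cow fox elk fox cow elk fox yak at positions 1,2,4,8,9,10,11,12,14,15,16.

11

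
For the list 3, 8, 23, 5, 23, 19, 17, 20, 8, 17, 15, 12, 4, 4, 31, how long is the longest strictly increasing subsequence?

Scanning left to right, the best length ending at each element is: 3→1, 8→2, 23→3, 5→2, 23→3, 19→3, 17→3, 20→4, 8→3, 17→4, 15→4, 12→4, 4→2, 4→2, 31→5.
So the longest increasing subsequence has length 5, e.g. 3, 8, 19, 20, 31.

5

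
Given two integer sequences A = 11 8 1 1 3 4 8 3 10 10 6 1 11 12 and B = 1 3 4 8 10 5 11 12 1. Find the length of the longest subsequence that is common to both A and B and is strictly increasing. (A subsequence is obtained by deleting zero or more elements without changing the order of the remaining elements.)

A longest common strictly increasing subsequence is 1, 3, 4, 8, 10, 11, 12 (length 7); it appears in order in both A and B, and no longer such subsequence exists.

7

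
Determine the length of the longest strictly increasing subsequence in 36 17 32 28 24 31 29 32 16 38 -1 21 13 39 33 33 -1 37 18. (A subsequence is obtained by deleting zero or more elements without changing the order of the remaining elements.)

Let dp[i] be the longest increasing subsequence ending at position i. Then dp = [1, 1, 2, 2, 2, 3, 3, 4, 1, 5, 1, 2, 2, 6, 5, 5, 1, 6, 3].
The maximum is 6; one witness is 17, 28, 31, 32, 38, 39 at positions 2,4,6,8,10,14.

6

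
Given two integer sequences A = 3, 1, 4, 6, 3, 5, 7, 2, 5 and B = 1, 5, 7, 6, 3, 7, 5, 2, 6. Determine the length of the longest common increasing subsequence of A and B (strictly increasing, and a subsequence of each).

3

For each value that appears in both, track the longest common increasing run ending there.
The best achievable length is 3; one witness is 1, 5, 7 (A-positions 2,6,7, B-positions 1,2,3).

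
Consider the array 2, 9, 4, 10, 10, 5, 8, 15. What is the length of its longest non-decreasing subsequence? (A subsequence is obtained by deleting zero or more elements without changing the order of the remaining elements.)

5

Let dp[i] be the longest non-decreasing subsequence ending at position i. Then dp = [1, 2, 2, 3, 4, 3, 4, 5].
The maximum is 5; one witness is 2, 9, 10, 10, 15 at positions 1,2,4,5,8.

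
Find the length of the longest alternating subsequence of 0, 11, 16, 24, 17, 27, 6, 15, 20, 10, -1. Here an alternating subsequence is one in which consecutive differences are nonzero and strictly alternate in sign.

7

A longest alternating subsequence is 0, 24, 17, 27, 6, 15, 10 (positions 1,4,5,6,7,8,10); its 6 consecutive differences strictly alternate in sign, and length 7 is optimal.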